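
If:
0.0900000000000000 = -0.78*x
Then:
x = -0.12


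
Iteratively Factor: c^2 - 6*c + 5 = (c - 5)*(c - 1)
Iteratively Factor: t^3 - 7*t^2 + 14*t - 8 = (t - 4)*(t^2 - 3*t + 2) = (t - 4)*(t - 2)*(t - 1)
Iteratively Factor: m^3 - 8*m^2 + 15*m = (m - 5)*(m^2 - 3*m) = (m - 5)*(m - 3)*(m)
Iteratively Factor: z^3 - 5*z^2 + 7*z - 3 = (z - 3)*(z^2 - 2*z + 1) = (z - 3)*(z - 1)*(z - 1)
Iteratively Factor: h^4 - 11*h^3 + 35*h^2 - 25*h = (h - 5)*(h^3 - 6*h^2 + 5*h) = (h - 5)*(h - 1)*(h^2 - 5*h) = (h - 5)^2*(h - 1)*(h)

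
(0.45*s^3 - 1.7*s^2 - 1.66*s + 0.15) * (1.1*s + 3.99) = 0.495*s^4 - 0.0745*s^3 - 8.609*s^2 - 6.4584*s + 0.5985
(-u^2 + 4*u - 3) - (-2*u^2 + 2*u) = u^2 + 2*u - 3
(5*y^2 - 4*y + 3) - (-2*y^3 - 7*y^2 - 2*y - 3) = 2*y^3 + 12*y^2 - 2*y + 6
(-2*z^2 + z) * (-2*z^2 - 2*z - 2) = 4*z^4 + 2*z^3 + 2*z^2 - 2*z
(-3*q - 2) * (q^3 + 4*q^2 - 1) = -3*q^4 - 14*q^3 - 8*q^2 + 3*q + 2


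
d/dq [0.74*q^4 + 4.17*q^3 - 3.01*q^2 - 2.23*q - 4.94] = 2.96*q^3 + 12.51*q^2 - 6.02*q - 2.23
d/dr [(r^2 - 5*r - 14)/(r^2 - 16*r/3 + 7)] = 3*(-r^2 + 126*r - 329)/(9*r^4 - 96*r^3 + 382*r^2 - 672*r + 441)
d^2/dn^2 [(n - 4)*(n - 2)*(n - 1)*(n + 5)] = 12*n^2 - 12*n - 42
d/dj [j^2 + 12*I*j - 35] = 2*j + 12*I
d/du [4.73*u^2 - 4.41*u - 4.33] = 9.46*u - 4.41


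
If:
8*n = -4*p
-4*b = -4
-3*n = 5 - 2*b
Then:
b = 1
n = -1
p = 2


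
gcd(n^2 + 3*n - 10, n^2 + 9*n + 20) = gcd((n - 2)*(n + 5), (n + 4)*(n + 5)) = n + 5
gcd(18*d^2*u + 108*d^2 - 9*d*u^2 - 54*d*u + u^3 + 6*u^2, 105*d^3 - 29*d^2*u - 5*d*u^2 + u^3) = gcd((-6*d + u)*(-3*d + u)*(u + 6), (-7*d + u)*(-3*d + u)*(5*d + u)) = -3*d + u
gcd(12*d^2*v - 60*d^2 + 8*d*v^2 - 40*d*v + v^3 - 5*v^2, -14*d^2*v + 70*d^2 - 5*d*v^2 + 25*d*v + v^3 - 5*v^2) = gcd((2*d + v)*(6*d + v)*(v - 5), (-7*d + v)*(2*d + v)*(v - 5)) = 2*d*v - 10*d + v^2 - 5*v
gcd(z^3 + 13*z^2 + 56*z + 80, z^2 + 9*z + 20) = z^2 + 9*z + 20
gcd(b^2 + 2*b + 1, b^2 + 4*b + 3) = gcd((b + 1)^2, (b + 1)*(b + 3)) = b + 1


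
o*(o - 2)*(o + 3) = o^3 + o^2 - 6*o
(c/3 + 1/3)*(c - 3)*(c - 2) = c^3/3 - 4*c^2/3 + c/3 + 2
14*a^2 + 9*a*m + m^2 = (2*a + m)*(7*a + m)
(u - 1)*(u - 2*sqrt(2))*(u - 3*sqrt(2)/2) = u^3 - 7*sqrt(2)*u^2/2 - u^2 + 7*sqrt(2)*u/2 + 6*u - 6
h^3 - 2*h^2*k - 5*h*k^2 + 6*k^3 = (h - 3*k)*(h - k)*(h + 2*k)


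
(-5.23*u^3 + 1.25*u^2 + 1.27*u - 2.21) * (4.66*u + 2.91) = -24.3718*u^4 - 9.3943*u^3 + 9.5557*u^2 - 6.6029*u - 6.4311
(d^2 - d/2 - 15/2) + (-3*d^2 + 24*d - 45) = -2*d^2 + 47*d/2 - 105/2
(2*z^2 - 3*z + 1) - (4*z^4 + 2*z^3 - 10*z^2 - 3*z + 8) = -4*z^4 - 2*z^3 + 12*z^2 - 7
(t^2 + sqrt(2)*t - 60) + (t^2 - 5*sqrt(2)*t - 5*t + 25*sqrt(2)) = 2*t^2 - 4*sqrt(2)*t - 5*t - 60 + 25*sqrt(2)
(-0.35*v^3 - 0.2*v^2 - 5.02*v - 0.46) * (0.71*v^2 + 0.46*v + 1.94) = -0.2485*v^5 - 0.303*v^4 - 4.3352*v^3 - 3.0238*v^2 - 9.9504*v - 0.8924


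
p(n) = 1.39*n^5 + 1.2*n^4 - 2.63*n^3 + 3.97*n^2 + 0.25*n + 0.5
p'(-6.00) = 7638.97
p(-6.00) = -8543.44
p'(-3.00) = 338.77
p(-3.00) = -134.08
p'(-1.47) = -11.27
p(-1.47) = 13.13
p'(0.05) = 0.63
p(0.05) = 0.52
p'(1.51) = 46.91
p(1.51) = 18.03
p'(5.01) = 4824.20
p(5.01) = 4914.05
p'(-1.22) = -14.50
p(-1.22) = 9.78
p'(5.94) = 9427.31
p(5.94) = 11363.68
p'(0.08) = 0.84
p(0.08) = 0.54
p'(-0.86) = -11.67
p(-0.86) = 4.90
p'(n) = 6.95*n^4 + 4.8*n^3 - 7.89*n^2 + 7.94*n + 0.25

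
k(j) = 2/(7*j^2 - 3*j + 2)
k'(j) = 2*(3 - 14*j)/(7*j^2 - 3*j + 2)^2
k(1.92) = 0.09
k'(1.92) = -0.10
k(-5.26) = 0.01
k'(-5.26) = 0.00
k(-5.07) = 0.01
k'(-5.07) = 0.00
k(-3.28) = 0.02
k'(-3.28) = 0.01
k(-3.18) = 0.02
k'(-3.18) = 0.01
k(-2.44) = 0.04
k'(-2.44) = 0.03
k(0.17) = 1.18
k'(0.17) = 0.43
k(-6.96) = 0.01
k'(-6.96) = 0.00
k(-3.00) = 0.03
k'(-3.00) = 0.02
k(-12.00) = 0.00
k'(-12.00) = 0.00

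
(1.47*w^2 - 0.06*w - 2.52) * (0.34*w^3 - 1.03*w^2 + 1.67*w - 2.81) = 0.4998*w^5 - 1.5345*w^4 + 1.6599*w^3 - 1.6353*w^2 - 4.0398*w + 7.0812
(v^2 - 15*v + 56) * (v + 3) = v^3 - 12*v^2 + 11*v + 168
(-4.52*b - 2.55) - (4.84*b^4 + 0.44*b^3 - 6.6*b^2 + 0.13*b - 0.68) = -4.84*b^4 - 0.44*b^3 + 6.6*b^2 - 4.65*b - 1.87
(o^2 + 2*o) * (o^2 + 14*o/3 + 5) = o^4 + 20*o^3/3 + 43*o^2/3 + 10*o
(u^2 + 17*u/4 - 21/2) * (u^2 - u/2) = u^4 + 15*u^3/4 - 101*u^2/8 + 21*u/4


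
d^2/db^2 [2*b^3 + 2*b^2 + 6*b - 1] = 12*b + 4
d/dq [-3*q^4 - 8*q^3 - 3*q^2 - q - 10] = -12*q^3 - 24*q^2 - 6*q - 1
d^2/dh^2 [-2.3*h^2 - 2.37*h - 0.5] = -4.60000000000000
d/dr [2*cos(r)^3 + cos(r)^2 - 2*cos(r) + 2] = 2*(-3*cos(r)^2 - cos(r) + 1)*sin(r)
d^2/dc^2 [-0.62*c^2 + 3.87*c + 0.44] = -1.24000000000000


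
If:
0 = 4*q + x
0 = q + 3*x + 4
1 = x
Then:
No Solution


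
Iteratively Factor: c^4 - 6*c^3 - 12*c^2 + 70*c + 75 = (c - 5)*(c^3 - c^2 - 17*c - 15) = (c - 5)*(c + 3)*(c^2 - 4*c - 5) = (c - 5)^2*(c + 3)*(c + 1)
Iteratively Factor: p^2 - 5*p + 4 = (p - 4)*(p - 1)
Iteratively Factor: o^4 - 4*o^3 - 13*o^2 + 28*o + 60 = (o - 5)*(o^3 + o^2 - 8*o - 12) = (o - 5)*(o - 3)*(o^2 + 4*o + 4) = (o - 5)*(o - 3)*(o + 2)*(o + 2)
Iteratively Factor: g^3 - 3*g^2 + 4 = (g + 1)*(g^2 - 4*g + 4) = (g - 2)*(g + 1)*(g - 2)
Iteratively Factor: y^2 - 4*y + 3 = (y - 3)*(y - 1)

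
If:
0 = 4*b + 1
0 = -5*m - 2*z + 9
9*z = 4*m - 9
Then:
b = -1/4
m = 99/53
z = -9/53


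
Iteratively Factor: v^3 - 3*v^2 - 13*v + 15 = (v - 5)*(v^2 + 2*v - 3) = (v - 5)*(v - 1)*(v + 3)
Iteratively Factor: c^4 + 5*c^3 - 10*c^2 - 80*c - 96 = (c + 3)*(c^3 + 2*c^2 - 16*c - 32) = (c + 3)*(c + 4)*(c^2 - 2*c - 8) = (c - 4)*(c + 3)*(c + 4)*(c + 2)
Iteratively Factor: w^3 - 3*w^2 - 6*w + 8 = (w + 2)*(w^2 - 5*w + 4) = (w - 1)*(w + 2)*(w - 4)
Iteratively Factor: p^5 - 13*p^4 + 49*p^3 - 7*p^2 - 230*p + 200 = (p - 1)*(p^4 - 12*p^3 + 37*p^2 + 30*p - 200) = (p - 5)*(p - 1)*(p^3 - 7*p^2 + 2*p + 40) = (p - 5)*(p - 4)*(p - 1)*(p^2 - 3*p - 10) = (p - 5)*(p - 4)*(p - 1)*(p + 2)*(p - 5)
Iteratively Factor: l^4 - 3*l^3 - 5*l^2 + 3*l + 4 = (l - 1)*(l^3 - 2*l^2 - 7*l - 4) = (l - 1)*(l + 1)*(l^2 - 3*l - 4) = (l - 4)*(l - 1)*(l + 1)*(l + 1)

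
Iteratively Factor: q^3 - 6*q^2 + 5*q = (q - 5)*(q^2 - q) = (q - 5)*(q - 1)*(q)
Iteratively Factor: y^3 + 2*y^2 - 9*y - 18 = (y - 3)*(y^2 + 5*y + 6) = (y - 3)*(y + 2)*(y + 3)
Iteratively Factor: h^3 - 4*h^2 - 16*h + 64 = (h + 4)*(h^2 - 8*h + 16) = (h - 4)*(h + 4)*(h - 4)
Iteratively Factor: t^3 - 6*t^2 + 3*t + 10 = (t - 5)*(t^2 - t - 2) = (t - 5)*(t - 2)*(t + 1)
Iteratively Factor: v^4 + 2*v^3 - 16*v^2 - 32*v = (v - 4)*(v^3 + 6*v^2 + 8*v) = (v - 4)*(v + 2)*(v^2 + 4*v) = v*(v - 4)*(v + 2)*(v + 4)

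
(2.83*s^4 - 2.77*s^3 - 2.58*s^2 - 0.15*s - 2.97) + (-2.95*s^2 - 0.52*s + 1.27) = 2.83*s^4 - 2.77*s^3 - 5.53*s^2 - 0.67*s - 1.7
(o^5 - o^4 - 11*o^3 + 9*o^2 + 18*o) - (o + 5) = o^5 - o^4 - 11*o^3 + 9*o^2 + 17*o - 5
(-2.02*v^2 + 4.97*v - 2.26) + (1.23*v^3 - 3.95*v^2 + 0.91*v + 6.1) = 1.23*v^3 - 5.97*v^2 + 5.88*v + 3.84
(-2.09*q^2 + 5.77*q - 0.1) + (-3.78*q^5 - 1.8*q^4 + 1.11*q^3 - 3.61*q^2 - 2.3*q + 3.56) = -3.78*q^5 - 1.8*q^4 + 1.11*q^3 - 5.7*q^2 + 3.47*q + 3.46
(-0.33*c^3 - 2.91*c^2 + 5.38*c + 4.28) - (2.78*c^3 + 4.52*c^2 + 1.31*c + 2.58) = -3.11*c^3 - 7.43*c^2 + 4.07*c + 1.7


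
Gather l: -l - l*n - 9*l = l*(-n - 10)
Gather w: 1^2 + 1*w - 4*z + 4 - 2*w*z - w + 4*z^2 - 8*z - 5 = -2*w*z + 4*z^2 - 12*z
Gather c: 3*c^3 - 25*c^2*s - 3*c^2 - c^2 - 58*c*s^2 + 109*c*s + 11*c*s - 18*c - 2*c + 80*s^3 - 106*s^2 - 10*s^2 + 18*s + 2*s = 3*c^3 + c^2*(-25*s - 4) + c*(-58*s^2 + 120*s - 20) + 80*s^3 - 116*s^2 + 20*s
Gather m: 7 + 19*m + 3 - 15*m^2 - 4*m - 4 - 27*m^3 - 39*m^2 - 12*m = -27*m^3 - 54*m^2 + 3*m + 6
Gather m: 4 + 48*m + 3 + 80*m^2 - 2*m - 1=80*m^2 + 46*m + 6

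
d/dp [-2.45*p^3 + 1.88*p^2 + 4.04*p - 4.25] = -7.35*p^2 + 3.76*p + 4.04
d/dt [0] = 0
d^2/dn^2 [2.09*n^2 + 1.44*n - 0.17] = 4.18000000000000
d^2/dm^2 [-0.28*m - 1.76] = 0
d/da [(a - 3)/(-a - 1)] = -4/(a + 1)^2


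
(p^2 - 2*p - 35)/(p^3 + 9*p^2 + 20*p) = (p - 7)/(p*(p + 4))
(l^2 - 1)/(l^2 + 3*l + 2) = (l - 1)/(l + 2)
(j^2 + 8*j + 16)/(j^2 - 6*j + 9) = (j^2 + 8*j + 16)/(j^2 - 6*j + 9)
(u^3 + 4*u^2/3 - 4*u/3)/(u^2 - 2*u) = (3*u^2 + 4*u - 4)/(3*(u - 2))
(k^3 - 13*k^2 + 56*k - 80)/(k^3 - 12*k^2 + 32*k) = (k^2 - 9*k + 20)/(k*(k - 8))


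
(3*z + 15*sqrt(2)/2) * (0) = 0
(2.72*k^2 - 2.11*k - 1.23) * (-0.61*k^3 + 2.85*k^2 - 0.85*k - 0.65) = -1.6592*k^5 + 9.0391*k^4 - 7.5752*k^3 - 3.48*k^2 + 2.417*k + 0.7995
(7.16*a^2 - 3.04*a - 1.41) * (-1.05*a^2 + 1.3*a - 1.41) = -7.518*a^4 + 12.5*a^3 - 12.5671*a^2 + 2.4534*a + 1.9881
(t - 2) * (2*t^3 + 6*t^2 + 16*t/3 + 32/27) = 2*t^4 + 2*t^3 - 20*t^2/3 - 256*t/27 - 64/27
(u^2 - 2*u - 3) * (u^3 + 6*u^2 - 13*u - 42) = u^5 + 4*u^4 - 28*u^3 - 34*u^2 + 123*u + 126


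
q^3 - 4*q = q*(q - 2)*(q + 2)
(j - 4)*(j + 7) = j^2 + 3*j - 28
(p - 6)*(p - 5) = p^2 - 11*p + 30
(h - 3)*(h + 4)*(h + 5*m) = h^3 + 5*h^2*m + h^2 + 5*h*m - 12*h - 60*m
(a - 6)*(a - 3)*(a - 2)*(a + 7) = a^4 - 4*a^3 - 41*a^2 + 216*a - 252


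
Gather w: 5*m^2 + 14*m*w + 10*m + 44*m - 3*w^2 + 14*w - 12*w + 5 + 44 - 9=5*m^2 + 54*m - 3*w^2 + w*(14*m + 2) + 40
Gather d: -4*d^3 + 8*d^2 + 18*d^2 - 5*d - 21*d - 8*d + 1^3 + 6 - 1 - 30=-4*d^3 + 26*d^2 - 34*d - 24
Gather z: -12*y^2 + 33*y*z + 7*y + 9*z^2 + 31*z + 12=-12*y^2 + 7*y + 9*z^2 + z*(33*y + 31) + 12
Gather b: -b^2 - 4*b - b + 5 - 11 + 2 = -b^2 - 5*b - 4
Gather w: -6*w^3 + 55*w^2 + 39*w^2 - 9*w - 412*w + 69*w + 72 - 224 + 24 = -6*w^3 + 94*w^2 - 352*w - 128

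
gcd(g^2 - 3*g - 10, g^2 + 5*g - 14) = 1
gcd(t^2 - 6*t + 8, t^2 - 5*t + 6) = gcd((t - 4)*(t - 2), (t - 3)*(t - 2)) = t - 2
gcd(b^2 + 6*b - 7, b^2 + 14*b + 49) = b + 7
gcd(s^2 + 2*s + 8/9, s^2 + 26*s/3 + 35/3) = 1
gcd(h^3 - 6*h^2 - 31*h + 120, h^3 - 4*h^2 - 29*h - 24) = h - 8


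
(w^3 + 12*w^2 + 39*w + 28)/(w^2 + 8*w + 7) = w + 4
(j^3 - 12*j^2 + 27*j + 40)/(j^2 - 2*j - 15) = (j^2 - 7*j - 8)/(j + 3)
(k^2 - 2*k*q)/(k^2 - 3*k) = (k - 2*q)/(k - 3)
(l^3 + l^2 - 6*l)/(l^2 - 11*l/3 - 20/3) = 3*l*(-l^2 - l + 6)/(-3*l^2 + 11*l + 20)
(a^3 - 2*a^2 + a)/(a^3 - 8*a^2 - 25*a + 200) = a*(a^2 - 2*a + 1)/(a^3 - 8*a^2 - 25*a + 200)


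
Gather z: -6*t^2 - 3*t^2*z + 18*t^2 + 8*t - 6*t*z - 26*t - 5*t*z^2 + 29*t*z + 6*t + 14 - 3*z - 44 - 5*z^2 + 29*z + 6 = 12*t^2 - 12*t + z^2*(-5*t - 5) + z*(-3*t^2 + 23*t + 26) - 24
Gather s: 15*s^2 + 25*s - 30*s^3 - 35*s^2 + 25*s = -30*s^3 - 20*s^2 + 50*s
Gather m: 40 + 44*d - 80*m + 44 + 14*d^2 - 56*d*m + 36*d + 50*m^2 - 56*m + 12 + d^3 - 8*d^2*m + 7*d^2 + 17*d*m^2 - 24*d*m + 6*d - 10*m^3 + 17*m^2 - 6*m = d^3 + 21*d^2 + 86*d - 10*m^3 + m^2*(17*d + 67) + m*(-8*d^2 - 80*d - 142) + 96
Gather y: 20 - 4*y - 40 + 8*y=4*y - 20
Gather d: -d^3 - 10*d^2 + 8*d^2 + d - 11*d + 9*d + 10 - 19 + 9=-d^3 - 2*d^2 - d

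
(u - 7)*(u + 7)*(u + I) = u^3 + I*u^2 - 49*u - 49*I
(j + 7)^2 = j^2 + 14*j + 49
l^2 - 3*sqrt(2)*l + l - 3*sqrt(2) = (l + 1)*(l - 3*sqrt(2))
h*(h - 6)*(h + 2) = h^3 - 4*h^2 - 12*h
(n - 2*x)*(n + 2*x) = n^2 - 4*x^2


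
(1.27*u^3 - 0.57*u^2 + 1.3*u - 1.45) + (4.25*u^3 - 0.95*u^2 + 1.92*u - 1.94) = 5.52*u^3 - 1.52*u^2 + 3.22*u - 3.39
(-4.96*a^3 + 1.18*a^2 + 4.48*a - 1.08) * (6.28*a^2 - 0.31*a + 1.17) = -31.1488*a^5 + 8.948*a^4 + 21.9654*a^3 - 6.7906*a^2 + 5.5764*a - 1.2636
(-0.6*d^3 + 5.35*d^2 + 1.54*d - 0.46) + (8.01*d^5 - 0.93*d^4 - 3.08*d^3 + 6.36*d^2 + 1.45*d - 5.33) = 8.01*d^5 - 0.93*d^4 - 3.68*d^3 + 11.71*d^2 + 2.99*d - 5.79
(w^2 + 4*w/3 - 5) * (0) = 0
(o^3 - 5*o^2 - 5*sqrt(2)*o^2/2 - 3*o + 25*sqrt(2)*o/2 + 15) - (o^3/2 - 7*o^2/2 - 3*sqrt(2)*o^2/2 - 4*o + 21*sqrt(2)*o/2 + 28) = o^3/2 - 3*o^2/2 - sqrt(2)*o^2 + o + 2*sqrt(2)*o - 13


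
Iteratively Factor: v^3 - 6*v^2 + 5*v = (v - 5)*(v^2 - v) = v*(v - 5)*(v - 1)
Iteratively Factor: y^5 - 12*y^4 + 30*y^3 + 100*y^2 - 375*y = (y - 5)*(y^4 - 7*y^3 - 5*y^2 + 75*y) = (y - 5)^2*(y^3 - 2*y^2 - 15*y) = (y - 5)^3*(y^2 + 3*y) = (y - 5)^3*(y + 3)*(y)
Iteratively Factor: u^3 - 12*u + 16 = (u + 4)*(u^2 - 4*u + 4) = (u - 2)*(u + 4)*(u - 2)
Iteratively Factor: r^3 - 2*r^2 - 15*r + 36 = (r - 3)*(r^2 + r - 12) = (r - 3)*(r + 4)*(r - 3)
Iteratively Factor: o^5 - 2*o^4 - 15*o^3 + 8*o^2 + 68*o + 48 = (o - 4)*(o^4 + 2*o^3 - 7*o^2 - 20*o - 12) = (o - 4)*(o + 1)*(o^3 + o^2 - 8*o - 12) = (o - 4)*(o + 1)*(o + 2)*(o^2 - o - 6) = (o - 4)*(o - 3)*(o + 1)*(o + 2)*(o + 2)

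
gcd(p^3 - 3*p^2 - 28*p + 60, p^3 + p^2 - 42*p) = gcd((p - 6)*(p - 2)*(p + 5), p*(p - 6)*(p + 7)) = p - 6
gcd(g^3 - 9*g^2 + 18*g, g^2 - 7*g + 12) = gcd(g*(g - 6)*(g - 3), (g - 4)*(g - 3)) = g - 3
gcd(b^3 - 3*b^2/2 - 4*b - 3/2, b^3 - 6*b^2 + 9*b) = b - 3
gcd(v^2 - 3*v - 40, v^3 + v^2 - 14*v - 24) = 1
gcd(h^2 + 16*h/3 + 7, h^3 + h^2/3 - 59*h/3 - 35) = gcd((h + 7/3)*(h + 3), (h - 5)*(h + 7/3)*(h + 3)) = h^2 + 16*h/3 + 7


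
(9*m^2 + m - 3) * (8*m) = 72*m^3 + 8*m^2 - 24*m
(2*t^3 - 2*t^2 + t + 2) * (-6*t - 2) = -12*t^4 + 8*t^3 - 2*t^2 - 14*t - 4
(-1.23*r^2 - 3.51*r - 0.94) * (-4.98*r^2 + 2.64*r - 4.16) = 6.1254*r^4 + 14.2326*r^3 + 0.531600000000002*r^2 + 12.12*r + 3.9104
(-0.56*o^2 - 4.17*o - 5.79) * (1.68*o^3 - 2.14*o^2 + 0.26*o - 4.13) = -0.9408*o^5 - 5.8072*o^4 - 0.949*o^3 + 13.6192*o^2 + 15.7167*o + 23.9127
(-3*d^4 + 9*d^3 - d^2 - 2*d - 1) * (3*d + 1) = -9*d^5 + 24*d^4 + 6*d^3 - 7*d^2 - 5*d - 1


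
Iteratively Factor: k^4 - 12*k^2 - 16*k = (k)*(k^3 - 12*k - 16) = k*(k + 2)*(k^2 - 2*k - 8) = k*(k - 4)*(k + 2)*(k + 2)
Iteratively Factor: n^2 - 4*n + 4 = (n - 2)*(n - 2)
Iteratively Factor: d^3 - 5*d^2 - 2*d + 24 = (d - 4)*(d^2 - d - 6) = (d - 4)*(d - 3)*(d + 2)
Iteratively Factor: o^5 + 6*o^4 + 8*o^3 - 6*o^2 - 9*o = (o - 1)*(o^4 + 7*o^3 + 15*o^2 + 9*o) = o*(o - 1)*(o^3 + 7*o^2 + 15*o + 9) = o*(o - 1)*(o + 3)*(o^2 + 4*o + 3) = o*(o - 1)*(o + 3)^2*(o + 1)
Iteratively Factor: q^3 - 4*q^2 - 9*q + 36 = (q + 3)*(q^2 - 7*q + 12) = (q - 3)*(q + 3)*(q - 4)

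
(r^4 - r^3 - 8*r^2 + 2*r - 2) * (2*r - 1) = 2*r^5 - 3*r^4 - 15*r^3 + 12*r^2 - 6*r + 2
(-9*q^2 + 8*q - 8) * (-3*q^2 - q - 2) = 27*q^4 - 15*q^3 + 34*q^2 - 8*q + 16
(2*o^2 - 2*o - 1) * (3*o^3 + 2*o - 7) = 6*o^5 - 6*o^4 + o^3 - 18*o^2 + 12*o + 7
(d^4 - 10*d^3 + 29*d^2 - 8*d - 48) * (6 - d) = -d^5 + 16*d^4 - 89*d^3 + 182*d^2 - 288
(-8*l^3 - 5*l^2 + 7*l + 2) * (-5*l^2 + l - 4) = 40*l^5 + 17*l^4 - 8*l^3 + 17*l^2 - 26*l - 8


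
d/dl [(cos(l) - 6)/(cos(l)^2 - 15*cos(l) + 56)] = (cos(l)^2 - 12*cos(l) + 34)*sin(l)/(cos(l)^2 - 15*cos(l) + 56)^2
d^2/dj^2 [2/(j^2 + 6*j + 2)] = 4*(-j^2 - 6*j + 4*(j + 3)^2 - 2)/(j^2 + 6*j + 2)^3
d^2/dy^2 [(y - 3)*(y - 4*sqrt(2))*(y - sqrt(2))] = 6*y - 10*sqrt(2) - 6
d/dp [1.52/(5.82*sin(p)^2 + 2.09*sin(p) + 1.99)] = -(17.6928*sin(p) + 3.1768)*cos(p)/(5.82*sin(p)^2 + 2.09*sin(p) + 1.99)^2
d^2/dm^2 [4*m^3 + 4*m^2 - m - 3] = 24*m + 8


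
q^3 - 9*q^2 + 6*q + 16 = (q - 8)*(q - 2)*(q + 1)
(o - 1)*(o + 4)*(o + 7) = o^3 + 10*o^2 + 17*o - 28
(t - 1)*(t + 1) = t^2 - 1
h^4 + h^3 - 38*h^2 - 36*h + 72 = (h - 6)*(h - 1)*(h + 2)*(h + 6)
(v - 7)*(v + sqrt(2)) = v^2 - 7*v + sqrt(2)*v - 7*sqrt(2)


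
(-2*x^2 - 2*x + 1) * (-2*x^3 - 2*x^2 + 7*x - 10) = 4*x^5 + 8*x^4 - 12*x^3 + 4*x^2 + 27*x - 10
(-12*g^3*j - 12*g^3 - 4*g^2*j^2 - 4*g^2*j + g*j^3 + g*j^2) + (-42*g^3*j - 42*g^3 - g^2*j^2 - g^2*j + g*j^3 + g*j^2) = -54*g^3*j - 54*g^3 - 5*g^2*j^2 - 5*g^2*j + 2*g*j^3 + 2*g*j^2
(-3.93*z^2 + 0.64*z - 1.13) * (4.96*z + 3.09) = -19.4928*z^3 - 8.9693*z^2 - 3.6272*z - 3.4917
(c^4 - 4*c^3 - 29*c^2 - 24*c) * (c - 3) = c^5 - 7*c^4 - 17*c^3 + 63*c^2 + 72*c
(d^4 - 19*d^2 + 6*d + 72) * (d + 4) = d^5 + 4*d^4 - 19*d^3 - 70*d^2 + 96*d + 288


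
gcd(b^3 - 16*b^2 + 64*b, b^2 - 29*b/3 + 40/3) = b - 8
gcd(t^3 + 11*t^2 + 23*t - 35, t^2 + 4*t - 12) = 1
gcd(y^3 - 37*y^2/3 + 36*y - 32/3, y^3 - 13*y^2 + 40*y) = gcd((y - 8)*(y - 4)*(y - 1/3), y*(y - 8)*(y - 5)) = y - 8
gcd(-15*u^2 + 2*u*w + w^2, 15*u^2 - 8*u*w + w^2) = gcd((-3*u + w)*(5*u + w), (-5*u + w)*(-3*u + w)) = 3*u - w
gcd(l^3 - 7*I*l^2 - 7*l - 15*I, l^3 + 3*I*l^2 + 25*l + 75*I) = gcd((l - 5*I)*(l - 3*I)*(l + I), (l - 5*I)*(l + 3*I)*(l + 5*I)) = l - 5*I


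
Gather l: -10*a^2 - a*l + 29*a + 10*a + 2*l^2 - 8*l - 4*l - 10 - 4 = -10*a^2 + 39*a + 2*l^2 + l*(-a - 12) - 14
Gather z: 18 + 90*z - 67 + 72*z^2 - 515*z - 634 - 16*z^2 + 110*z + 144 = 56*z^2 - 315*z - 539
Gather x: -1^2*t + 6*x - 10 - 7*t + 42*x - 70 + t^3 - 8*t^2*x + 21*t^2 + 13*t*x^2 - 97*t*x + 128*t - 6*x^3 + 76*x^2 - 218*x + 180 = t^3 + 21*t^2 + 120*t - 6*x^3 + x^2*(13*t + 76) + x*(-8*t^2 - 97*t - 170) + 100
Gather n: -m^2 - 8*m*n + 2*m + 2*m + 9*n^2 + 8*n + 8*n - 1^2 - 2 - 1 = -m^2 + 4*m + 9*n^2 + n*(16 - 8*m) - 4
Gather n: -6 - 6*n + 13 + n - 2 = 5 - 5*n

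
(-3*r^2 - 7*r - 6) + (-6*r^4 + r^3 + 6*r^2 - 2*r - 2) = -6*r^4 + r^3 + 3*r^2 - 9*r - 8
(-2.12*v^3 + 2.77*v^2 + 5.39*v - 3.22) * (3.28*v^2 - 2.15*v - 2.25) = -6.9536*v^5 + 13.6436*v^4 + 16.4937*v^3 - 28.3826*v^2 - 5.2045*v + 7.245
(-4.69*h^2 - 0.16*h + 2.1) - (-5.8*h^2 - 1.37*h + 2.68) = 1.11*h^2 + 1.21*h - 0.58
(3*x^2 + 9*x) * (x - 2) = 3*x^3 + 3*x^2 - 18*x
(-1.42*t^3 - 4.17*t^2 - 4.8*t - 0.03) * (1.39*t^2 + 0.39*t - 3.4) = -1.9738*t^5 - 6.3501*t^4 - 3.4703*t^3 + 12.2643*t^2 + 16.3083*t + 0.102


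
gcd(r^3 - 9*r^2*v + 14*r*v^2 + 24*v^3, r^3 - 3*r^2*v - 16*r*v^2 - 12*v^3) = r^2 - 5*r*v - 6*v^2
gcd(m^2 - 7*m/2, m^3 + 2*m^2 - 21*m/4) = m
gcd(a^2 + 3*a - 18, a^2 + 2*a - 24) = a + 6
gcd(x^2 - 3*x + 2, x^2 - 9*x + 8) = x - 1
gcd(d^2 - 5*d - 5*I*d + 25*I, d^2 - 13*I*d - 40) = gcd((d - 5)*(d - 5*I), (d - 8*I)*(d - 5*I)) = d - 5*I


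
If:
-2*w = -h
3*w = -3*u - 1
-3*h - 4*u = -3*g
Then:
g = 2*w/3 - 4/9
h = 2*w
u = -w - 1/3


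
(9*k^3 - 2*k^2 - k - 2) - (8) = 9*k^3 - 2*k^2 - k - 10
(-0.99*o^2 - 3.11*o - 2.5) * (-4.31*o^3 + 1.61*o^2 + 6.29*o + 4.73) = 4.2669*o^5 + 11.8102*o^4 - 0.459200000000002*o^3 - 28.2696*o^2 - 30.4353*o - 11.825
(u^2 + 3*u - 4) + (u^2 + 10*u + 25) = 2*u^2 + 13*u + 21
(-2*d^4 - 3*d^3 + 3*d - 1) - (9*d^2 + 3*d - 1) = -2*d^4 - 3*d^3 - 9*d^2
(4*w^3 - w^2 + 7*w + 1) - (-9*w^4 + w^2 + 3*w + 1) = 9*w^4 + 4*w^3 - 2*w^2 + 4*w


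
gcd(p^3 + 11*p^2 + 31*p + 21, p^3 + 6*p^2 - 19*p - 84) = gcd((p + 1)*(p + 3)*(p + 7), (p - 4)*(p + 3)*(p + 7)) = p^2 + 10*p + 21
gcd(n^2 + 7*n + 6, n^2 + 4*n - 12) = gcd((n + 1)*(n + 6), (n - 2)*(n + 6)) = n + 6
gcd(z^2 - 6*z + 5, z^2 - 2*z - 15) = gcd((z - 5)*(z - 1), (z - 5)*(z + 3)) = z - 5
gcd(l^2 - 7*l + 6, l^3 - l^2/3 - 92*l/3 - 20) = l - 6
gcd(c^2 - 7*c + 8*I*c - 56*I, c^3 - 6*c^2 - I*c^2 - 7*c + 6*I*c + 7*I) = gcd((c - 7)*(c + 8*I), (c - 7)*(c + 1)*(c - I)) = c - 7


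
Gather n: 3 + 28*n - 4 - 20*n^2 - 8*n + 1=-20*n^2 + 20*n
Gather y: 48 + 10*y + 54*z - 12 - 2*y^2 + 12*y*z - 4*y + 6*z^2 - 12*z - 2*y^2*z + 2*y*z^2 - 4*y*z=y^2*(-2*z - 2) + y*(2*z^2 + 8*z + 6) + 6*z^2 + 42*z + 36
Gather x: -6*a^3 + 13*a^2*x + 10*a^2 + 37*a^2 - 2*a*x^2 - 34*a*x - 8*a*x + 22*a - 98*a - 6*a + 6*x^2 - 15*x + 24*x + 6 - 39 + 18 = -6*a^3 + 47*a^2 - 82*a + x^2*(6 - 2*a) + x*(13*a^2 - 42*a + 9) - 15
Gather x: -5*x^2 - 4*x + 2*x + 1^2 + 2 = -5*x^2 - 2*x + 3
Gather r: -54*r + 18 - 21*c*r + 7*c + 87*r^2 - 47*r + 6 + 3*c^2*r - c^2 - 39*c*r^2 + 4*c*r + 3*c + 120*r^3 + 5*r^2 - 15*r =-c^2 + 10*c + 120*r^3 + r^2*(92 - 39*c) + r*(3*c^2 - 17*c - 116) + 24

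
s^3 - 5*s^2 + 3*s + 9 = (s - 3)^2*(s + 1)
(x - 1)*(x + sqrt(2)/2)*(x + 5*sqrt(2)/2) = x^3 - x^2 + 3*sqrt(2)*x^2 - 3*sqrt(2)*x + 5*x/2 - 5/2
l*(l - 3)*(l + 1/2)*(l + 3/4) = l^4 - 7*l^3/4 - 27*l^2/8 - 9*l/8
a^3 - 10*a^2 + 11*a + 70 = (a - 7)*(a - 5)*(a + 2)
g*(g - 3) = g^2 - 3*g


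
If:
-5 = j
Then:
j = -5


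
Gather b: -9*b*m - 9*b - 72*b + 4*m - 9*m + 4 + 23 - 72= b*(-9*m - 81) - 5*m - 45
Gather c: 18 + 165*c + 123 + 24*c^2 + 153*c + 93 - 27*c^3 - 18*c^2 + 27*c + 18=-27*c^3 + 6*c^2 + 345*c + 252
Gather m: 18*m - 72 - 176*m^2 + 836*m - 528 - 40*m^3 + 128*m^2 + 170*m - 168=-40*m^3 - 48*m^2 + 1024*m - 768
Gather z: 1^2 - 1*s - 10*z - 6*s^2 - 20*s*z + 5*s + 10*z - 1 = -6*s^2 - 20*s*z + 4*s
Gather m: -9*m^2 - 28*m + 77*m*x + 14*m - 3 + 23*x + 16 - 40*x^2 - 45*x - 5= -9*m^2 + m*(77*x - 14) - 40*x^2 - 22*x + 8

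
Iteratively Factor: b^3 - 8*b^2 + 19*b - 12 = (b - 1)*(b^2 - 7*b + 12) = (b - 3)*(b - 1)*(b - 4)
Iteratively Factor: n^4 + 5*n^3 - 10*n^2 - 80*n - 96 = (n + 3)*(n^3 + 2*n^2 - 16*n - 32) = (n + 3)*(n + 4)*(n^2 - 2*n - 8) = (n - 4)*(n + 3)*(n + 4)*(n + 2)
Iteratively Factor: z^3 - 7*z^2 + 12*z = (z - 3)*(z^2 - 4*z) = z*(z - 3)*(z - 4)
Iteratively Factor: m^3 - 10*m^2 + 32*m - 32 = (m - 2)*(m^2 - 8*m + 16) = (m - 4)*(m - 2)*(m - 4)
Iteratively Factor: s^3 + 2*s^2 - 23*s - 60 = (s + 4)*(s^2 - 2*s - 15) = (s - 5)*(s + 4)*(s + 3)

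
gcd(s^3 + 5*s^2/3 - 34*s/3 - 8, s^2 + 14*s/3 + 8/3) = s^2 + 14*s/3 + 8/3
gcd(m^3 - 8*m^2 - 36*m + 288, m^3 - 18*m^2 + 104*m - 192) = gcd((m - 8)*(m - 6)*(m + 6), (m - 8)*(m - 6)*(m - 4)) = m^2 - 14*m + 48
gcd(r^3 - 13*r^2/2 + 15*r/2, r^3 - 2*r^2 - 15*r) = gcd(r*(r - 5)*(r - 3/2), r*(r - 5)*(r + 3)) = r^2 - 5*r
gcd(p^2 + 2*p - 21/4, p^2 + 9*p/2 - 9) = p - 3/2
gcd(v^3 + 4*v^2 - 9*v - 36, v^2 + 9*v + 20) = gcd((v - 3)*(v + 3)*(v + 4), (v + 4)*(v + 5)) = v + 4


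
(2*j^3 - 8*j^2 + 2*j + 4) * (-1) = -2*j^3 + 8*j^2 - 2*j - 4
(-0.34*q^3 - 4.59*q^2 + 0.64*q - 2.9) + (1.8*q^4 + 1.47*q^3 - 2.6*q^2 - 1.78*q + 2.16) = 1.8*q^4 + 1.13*q^3 - 7.19*q^2 - 1.14*q - 0.74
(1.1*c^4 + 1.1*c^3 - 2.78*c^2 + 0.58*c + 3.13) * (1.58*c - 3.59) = 1.738*c^5 - 2.211*c^4 - 8.3414*c^3 + 10.8966*c^2 + 2.8632*c - 11.2367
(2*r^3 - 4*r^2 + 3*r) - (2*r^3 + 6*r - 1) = -4*r^2 - 3*r + 1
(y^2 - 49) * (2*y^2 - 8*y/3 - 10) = 2*y^4 - 8*y^3/3 - 108*y^2 + 392*y/3 + 490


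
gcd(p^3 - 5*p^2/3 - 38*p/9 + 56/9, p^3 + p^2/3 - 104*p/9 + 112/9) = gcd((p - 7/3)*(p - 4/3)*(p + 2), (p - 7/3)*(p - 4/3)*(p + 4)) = p^2 - 11*p/3 + 28/9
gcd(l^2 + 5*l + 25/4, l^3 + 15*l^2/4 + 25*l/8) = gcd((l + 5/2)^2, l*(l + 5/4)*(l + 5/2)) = l + 5/2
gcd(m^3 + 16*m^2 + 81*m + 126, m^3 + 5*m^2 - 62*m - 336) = m^2 + 13*m + 42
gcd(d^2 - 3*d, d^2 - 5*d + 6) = d - 3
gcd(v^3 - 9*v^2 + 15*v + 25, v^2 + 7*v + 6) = v + 1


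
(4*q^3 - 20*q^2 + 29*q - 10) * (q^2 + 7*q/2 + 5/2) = 4*q^5 - 6*q^4 - 31*q^3 + 83*q^2/2 + 75*q/2 - 25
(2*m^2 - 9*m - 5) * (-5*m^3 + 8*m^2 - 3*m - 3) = -10*m^5 + 61*m^4 - 53*m^3 - 19*m^2 + 42*m + 15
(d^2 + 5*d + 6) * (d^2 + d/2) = d^4 + 11*d^3/2 + 17*d^2/2 + 3*d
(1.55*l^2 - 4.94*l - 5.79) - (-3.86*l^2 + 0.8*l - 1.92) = 5.41*l^2 - 5.74*l - 3.87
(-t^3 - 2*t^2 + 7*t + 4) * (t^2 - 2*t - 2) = -t^5 + 13*t^3 - 6*t^2 - 22*t - 8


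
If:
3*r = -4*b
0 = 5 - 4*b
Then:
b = 5/4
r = -5/3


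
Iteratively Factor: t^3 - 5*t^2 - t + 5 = (t + 1)*(t^2 - 6*t + 5) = (t - 1)*(t + 1)*(t - 5)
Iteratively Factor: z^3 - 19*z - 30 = (z + 3)*(z^2 - 3*z - 10) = (z + 2)*(z + 3)*(z - 5)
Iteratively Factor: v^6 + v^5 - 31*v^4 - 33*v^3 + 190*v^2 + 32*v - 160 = (v - 5)*(v^5 + 6*v^4 - v^3 - 38*v^2 + 32) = (v - 5)*(v - 2)*(v^4 + 8*v^3 + 15*v^2 - 8*v - 16) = (v - 5)*(v - 2)*(v + 1)*(v^3 + 7*v^2 + 8*v - 16) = (v - 5)*(v - 2)*(v + 1)*(v + 4)*(v^2 + 3*v - 4) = (v - 5)*(v - 2)*(v - 1)*(v + 1)*(v + 4)*(v + 4)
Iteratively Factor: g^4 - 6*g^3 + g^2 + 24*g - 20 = (g - 2)*(g^3 - 4*g^2 - 7*g + 10) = (g - 5)*(g - 2)*(g^2 + g - 2) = (g - 5)*(g - 2)*(g - 1)*(g + 2)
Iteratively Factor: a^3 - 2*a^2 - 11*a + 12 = (a + 3)*(a^2 - 5*a + 4) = (a - 1)*(a + 3)*(a - 4)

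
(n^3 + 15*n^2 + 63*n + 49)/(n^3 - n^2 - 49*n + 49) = (n^2 + 8*n + 7)/(n^2 - 8*n + 7)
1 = 1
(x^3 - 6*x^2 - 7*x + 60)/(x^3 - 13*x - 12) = (x - 5)/(x + 1)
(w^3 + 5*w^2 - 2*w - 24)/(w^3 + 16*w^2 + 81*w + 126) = (w^2 + 2*w - 8)/(w^2 + 13*w + 42)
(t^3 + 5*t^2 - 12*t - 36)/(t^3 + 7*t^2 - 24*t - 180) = (t^2 - t - 6)/(t^2 + t - 30)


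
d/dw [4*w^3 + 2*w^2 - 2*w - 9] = 12*w^2 + 4*w - 2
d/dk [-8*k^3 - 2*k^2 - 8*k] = -24*k^2 - 4*k - 8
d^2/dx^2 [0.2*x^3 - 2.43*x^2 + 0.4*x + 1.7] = 1.2*x - 4.86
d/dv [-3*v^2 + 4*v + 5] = 4 - 6*v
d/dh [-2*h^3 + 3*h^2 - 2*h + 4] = -6*h^2 + 6*h - 2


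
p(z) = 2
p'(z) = 0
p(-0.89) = 2.00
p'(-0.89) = 0.00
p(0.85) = 2.00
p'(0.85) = 0.00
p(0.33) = 2.00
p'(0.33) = 0.00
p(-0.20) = 2.00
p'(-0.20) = 0.00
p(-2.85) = 2.00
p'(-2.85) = 0.00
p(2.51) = 2.00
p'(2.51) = 0.00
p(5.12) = 2.00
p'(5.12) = 0.00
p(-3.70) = 2.00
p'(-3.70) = 0.00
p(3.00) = 2.00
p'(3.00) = 0.00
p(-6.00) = 2.00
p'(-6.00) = 0.00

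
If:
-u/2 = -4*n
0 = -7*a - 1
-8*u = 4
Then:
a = -1/7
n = -1/16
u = -1/2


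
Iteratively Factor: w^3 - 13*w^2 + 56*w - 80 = (w - 4)*(w^2 - 9*w + 20) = (w - 5)*(w - 4)*(w - 4)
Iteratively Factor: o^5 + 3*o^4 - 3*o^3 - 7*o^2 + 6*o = (o + 3)*(o^4 - 3*o^2 + 2*o) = o*(o + 3)*(o^3 - 3*o + 2) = o*(o + 2)*(o + 3)*(o^2 - 2*o + 1) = o*(o - 1)*(o + 2)*(o + 3)*(o - 1)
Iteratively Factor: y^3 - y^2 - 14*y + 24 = (y - 3)*(y^2 + 2*y - 8) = (y - 3)*(y + 4)*(y - 2)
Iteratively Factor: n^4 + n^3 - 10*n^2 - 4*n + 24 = (n + 2)*(n^3 - n^2 - 8*n + 12) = (n - 2)*(n + 2)*(n^2 + n - 6) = (n - 2)^2*(n + 2)*(n + 3)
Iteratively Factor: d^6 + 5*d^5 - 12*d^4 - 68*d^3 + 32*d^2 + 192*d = (d - 2)*(d^5 + 7*d^4 + 2*d^3 - 64*d^2 - 96*d) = d*(d - 2)*(d^4 + 7*d^3 + 2*d^2 - 64*d - 96) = d*(d - 2)*(d + 4)*(d^3 + 3*d^2 - 10*d - 24) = d*(d - 3)*(d - 2)*(d + 4)*(d^2 + 6*d + 8) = d*(d - 3)*(d - 2)*(d + 2)*(d + 4)*(d + 4)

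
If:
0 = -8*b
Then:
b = 0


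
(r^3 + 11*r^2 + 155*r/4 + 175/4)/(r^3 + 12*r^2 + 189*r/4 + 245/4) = (2*r + 5)/(2*r + 7)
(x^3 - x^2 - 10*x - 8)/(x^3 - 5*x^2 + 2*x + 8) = (x + 2)/(x - 2)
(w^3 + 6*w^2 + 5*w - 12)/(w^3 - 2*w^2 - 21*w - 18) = (w^2 + 3*w - 4)/(w^2 - 5*w - 6)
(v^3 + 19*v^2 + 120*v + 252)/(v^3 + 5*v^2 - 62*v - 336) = (v + 6)/(v - 8)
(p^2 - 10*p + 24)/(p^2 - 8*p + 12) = (p - 4)/(p - 2)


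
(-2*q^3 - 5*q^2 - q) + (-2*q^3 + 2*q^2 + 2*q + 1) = -4*q^3 - 3*q^2 + q + 1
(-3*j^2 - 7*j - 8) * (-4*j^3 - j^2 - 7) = 12*j^5 + 31*j^4 + 39*j^3 + 29*j^2 + 49*j + 56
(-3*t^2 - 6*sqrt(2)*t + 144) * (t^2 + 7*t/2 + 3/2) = -3*t^4 - 21*t^3/2 - 6*sqrt(2)*t^3 - 21*sqrt(2)*t^2 + 279*t^2/2 - 9*sqrt(2)*t + 504*t + 216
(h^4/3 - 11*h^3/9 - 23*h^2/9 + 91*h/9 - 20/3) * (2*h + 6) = 2*h^5/3 - 4*h^4/9 - 112*h^3/9 + 44*h^2/9 + 142*h/3 - 40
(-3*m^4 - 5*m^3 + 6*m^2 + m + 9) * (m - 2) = -3*m^5 + m^4 + 16*m^3 - 11*m^2 + 7*m - 18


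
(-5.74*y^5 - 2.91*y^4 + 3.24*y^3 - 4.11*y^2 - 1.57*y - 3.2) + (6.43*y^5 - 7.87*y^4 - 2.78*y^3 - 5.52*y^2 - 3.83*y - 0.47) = 0.69*y^5 - 10.78*y^4 + 0.46*y^3 - 9.63*y^2 - 5.4*y - 3.67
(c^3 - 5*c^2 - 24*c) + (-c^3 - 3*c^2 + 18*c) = -8*c^2 - 6*c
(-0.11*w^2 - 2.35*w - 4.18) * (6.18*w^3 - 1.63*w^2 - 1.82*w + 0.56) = -0.6798*w^5 - 14.3437*w^4 - 21.8017*w^3 + 11.0288*w^2 + 6.2916*w - 2.3408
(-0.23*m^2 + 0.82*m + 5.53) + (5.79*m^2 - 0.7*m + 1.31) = 5.56*m^2 + 0.12*m + 6.84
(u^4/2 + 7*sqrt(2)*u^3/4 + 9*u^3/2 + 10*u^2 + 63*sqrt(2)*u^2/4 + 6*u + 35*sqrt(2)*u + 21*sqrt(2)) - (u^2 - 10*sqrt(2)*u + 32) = u^4/2 + 7*sqrt(2)*u^3/4 + 9*u^3/2 + 9*u^2 + 63*sqrt(2)*u^2/4 + 6*u + 45*sqrt(2)*u - 32 + 21*sqrt(2)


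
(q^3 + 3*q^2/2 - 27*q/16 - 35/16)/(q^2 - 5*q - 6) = (q^2 + q/2 - 35/16)/(q - 6)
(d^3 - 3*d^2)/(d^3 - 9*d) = d/(d + 3)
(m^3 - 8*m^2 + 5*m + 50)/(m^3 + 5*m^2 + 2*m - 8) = (m^2 - 10*m + 25)/(m^2 + 3*m - 4)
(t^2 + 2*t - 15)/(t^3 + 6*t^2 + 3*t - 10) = (t - 3)/(t^2 + t - 2)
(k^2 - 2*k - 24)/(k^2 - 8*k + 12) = (k + 4)/(k - 2)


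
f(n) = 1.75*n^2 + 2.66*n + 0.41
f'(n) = 3.5*n + 2.66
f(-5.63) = 40.90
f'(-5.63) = -17.04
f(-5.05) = 31.61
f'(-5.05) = -15.02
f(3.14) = 26.02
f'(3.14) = 13.65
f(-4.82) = 28.25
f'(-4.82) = -14.21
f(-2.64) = 5.58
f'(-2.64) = -6.58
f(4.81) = 53.69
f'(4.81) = 19.50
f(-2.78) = 6.54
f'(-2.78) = -7.07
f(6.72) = 97.31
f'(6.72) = 26.18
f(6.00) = 79.37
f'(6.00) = 23.66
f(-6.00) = 47.45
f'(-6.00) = -18.34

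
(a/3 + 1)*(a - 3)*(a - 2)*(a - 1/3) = a^4/3 - 7*a^3/9 - 25*a^2/9 + 7*a - 2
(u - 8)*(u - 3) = u^2 - 11*u + 24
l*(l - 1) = l^2 - l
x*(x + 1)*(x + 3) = x^3 + 4*x^2 + 3*x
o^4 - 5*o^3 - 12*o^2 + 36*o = o*(o - 6)*(o - 2)*(o + 3)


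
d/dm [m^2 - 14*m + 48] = 2*m - 14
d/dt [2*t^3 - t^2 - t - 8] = 6*t^2 - 2*t - 1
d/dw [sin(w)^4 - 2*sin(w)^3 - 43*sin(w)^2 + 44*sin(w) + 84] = 2*(2*sin(w)^3 - 3*sin(w)^2 - 43*sin(w) + 22)*cos(w)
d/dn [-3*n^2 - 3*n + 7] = -6*n - 3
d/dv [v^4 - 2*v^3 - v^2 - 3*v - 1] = 4*v^3 - 6*v^2 - 2*v - 3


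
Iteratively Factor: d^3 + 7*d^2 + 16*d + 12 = (d + 3)*(d^2 + 4*d + 4) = (d + 2)*(d + 3)*(d + 2)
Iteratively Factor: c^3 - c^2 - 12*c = (c)*(c^2 - c - 12) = c*(c + 3)*(c - 4)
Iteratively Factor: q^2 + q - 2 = (q + 2)*(q - 1)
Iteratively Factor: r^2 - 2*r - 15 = (r + 3)*(r - 5)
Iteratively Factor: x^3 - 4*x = (x + 2)*(x^2 - 2*x) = (x - 2)*(x + 2)*(x)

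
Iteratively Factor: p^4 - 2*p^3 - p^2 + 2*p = (p)*(p^3 - 2*p^2 - p + 2) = p*(p - 2)*(p^2 - 1) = p*(p - 2)*(p + 1)*(p - 1)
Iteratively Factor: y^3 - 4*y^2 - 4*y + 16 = (y - 2)*(y^2 - 2*y - 8) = (y - 2)*(y + 2)*(y - 4)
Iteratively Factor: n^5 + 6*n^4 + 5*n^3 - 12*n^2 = (n)*(n^4 + 6*n^3 + 5*n^2 - 12*n) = n*(n + 4)*(n^3 + 2*n^2 - 3*n) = n*(n - 1)*(n + 4)*(n^2 + 3*n) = n*(n - 1)*(n + 3)*(n + 4)*(n)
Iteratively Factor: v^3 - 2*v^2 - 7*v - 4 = (v - 4)*(v^2 + 2*v + 1) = (v - 4)*(v + 1)*(v + 1)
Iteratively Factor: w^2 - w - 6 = (w - 3)*(w + 2)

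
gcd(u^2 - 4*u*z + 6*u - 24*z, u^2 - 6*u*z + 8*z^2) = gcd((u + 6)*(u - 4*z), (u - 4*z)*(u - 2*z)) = -u + 4*z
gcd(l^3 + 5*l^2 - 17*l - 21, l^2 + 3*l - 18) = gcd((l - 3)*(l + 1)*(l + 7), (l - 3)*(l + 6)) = l - 3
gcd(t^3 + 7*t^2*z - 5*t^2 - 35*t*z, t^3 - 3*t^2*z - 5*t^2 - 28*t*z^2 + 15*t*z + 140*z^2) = t - 5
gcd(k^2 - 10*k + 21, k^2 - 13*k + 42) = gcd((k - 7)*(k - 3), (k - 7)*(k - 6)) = k - 7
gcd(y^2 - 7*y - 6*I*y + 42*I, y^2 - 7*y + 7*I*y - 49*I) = y - 7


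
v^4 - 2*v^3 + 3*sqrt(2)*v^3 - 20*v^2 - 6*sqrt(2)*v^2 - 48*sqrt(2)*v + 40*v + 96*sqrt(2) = (v - 2)*(v - 3*sqrt(2))*(v + 2*sqrt(2))*(v + 4*sqrt(2))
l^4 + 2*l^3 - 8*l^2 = l^2*(l - 2)*(l + 4)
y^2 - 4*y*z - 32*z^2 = (y - 8*z)*(y + 4*z)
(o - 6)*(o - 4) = o^2 - 10*o + 24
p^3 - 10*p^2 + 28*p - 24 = (p - 6)*(p - 2)^2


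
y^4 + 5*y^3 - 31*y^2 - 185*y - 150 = (y - 6)*(y + 1)*(y + 5)^2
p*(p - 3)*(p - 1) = p^3 - 4*p^2 + 3*p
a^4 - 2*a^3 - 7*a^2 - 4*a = a*(a - 4)*(a + 1)^2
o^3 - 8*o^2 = o^2*(o - 8)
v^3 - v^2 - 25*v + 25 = (v - 5)*(v - 1)*(v + 5)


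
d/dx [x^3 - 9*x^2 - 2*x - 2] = 3*x^2 - 18*x - 2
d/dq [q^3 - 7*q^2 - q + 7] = 3*q^2 - 14*q - 1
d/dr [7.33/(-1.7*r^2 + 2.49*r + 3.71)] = (24.922*r - 18.2517)/(-1.7*r^2 + 2.49*r + 3.71)^2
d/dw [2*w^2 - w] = 4*w - 1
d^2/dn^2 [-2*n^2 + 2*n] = -4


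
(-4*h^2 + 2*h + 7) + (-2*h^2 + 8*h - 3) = -6*h^2 + 10*h + 4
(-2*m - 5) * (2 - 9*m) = 18*m^2 + 41*m - 10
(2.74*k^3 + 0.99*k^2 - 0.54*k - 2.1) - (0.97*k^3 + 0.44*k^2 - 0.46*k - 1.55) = 1.77*k^3 + 0.55*k^2 - 0.08*k - 0.55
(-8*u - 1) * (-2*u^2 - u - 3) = 16*u^3 + 10*u^2 + 25*u + 3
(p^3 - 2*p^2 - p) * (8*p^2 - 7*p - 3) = 8*p^5 - 23*p^4 + 3*p^3 + 13*p^2 + 3*p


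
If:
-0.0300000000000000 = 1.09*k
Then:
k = -0.03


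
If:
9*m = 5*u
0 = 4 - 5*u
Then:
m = 4/9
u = 4/5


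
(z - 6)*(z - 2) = z^2 - 8*z + 12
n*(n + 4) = n^2 + 4*n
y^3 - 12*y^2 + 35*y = y*(y - 7)*(y - 5)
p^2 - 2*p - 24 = (p - 6)*(p + 4)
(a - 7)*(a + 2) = a^2 - 5*a - 14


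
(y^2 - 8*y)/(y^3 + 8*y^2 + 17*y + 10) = y*(y - 8)/(y^3 + 8*y^2 + 17*y + 10)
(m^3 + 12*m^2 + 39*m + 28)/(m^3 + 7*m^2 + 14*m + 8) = (m + 7)/(m + 2)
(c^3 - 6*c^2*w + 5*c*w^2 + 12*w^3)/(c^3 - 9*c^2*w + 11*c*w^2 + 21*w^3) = (-c + 4*w)/(-c + 7*w)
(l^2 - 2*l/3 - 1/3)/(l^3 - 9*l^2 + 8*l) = (l + 1/3)/(l*(l - 8))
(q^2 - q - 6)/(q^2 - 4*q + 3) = (q + 2)/(q - 1)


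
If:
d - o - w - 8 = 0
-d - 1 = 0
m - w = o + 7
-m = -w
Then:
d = -1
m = -2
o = -7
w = -2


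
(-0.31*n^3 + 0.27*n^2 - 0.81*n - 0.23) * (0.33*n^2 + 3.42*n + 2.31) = -0.1023*n^5 - 0.9711*n^4 - 0.06*n^3 - 2.2224*n^2 - 2.6577*n - 0.5313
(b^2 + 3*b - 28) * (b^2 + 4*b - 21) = b^4 + 7*b^3 - 37*b^2 - 175*b + 588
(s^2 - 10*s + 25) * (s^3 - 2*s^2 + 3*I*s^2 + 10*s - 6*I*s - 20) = s^5 - 12*s^4 + 3*I*s^4 + 55*s^3 - 36*I*s^3 - 170*s^2 + 135*I*s^2 + 450*s - 150*I*s - 500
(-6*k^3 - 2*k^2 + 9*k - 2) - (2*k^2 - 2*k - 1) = -6*k^3 - 4*k^2 + 11*k - 1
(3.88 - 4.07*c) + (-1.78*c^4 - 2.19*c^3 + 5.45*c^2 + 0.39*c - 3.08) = -1.78*c^4 - 2.19*c^3 + 5.45*c^2 - 3.68*c + 0.8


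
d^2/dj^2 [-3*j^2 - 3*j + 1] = -6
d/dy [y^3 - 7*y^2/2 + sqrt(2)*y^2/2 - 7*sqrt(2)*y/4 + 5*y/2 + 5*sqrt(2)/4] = 3*y^2 - 7*y + sqrt(2)*y - 7*sqrt(2)/4 + 5/2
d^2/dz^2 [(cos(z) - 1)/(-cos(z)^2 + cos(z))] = (cos(z)^2 - 2)/cos(z)^3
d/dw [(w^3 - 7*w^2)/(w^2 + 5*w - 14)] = w*(w^3 + 10*w^2 - 77*w + 196)/(w^4 + 10*w^3 - 3*w^2 - 140*w + 196)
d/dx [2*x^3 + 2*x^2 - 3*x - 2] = 6*x^2 + 4*x - 3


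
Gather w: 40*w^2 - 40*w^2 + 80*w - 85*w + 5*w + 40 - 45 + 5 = 0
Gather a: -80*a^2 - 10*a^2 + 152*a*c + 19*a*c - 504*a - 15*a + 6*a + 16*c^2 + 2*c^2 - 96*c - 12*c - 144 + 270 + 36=-90*a^2 + a*(171*c - 513) + 18*c^2 - 108*c + 162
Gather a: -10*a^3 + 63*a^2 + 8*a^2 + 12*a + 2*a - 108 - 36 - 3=-10*a^3 + 71*a^2 + 14*a - 147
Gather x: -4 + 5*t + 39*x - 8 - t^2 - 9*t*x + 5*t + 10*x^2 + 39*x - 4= -t^2 + 10*t + 10*x^2 + x*(78 - 9*t) - 16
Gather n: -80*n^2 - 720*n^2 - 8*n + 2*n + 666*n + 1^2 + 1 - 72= -800*n^2 + 660*n - 70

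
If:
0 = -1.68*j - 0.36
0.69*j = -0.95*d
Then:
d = 0.16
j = -0.21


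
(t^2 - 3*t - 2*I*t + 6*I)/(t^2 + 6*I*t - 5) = (t^2 - 3*t - 2*I*t + 6*I)/(t^2 + 6*I*t - 5)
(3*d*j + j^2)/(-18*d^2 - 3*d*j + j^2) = -j/(6*d - j)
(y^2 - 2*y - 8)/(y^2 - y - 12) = (y + 2)/(y + 3)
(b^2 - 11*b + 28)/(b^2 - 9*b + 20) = (b - 7)/(b - 5)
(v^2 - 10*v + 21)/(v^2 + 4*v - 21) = (v - 7)/(v + 7)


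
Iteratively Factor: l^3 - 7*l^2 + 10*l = (l)*(l^2 - 7*l + 10) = l*(l - 5)*(l - 2)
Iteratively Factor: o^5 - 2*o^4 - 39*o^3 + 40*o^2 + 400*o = (o + 4)*(o^4 - 6*o^3 - 15*o^2 + 100*o) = o*(o + 4)*(o^3 - 6*o^2 - 15*o + 100) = o*(o - 5)*(o + 4)*(o^2 - o - 20) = o*(o - 5)^2*(o + 4)*(o + 4)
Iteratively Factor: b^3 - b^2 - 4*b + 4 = (b - 1)*(b^2 - 4) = (b - 1)*(b + 2)*(b - 2)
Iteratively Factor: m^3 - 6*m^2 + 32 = (m - 4)*(m^2 - 2*m - 8) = (m - 4)^2*(m + 2)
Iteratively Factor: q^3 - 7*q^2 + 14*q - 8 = (q - 4)*(q^2 - 3*q + 2) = (q - 4)*(q - 1)*(q - 2)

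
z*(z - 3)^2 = z^3 - 6*z^2 + 9*z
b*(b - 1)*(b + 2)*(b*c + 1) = b^4*c + b^3*c + b^3 - 2*b^2*c + b^2 - 2*b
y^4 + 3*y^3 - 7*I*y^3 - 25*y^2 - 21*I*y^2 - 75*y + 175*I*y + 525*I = (y - 5)*(y + 3)*(y + 5)*(y - 7*I)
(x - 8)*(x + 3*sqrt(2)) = x^2 - 8*x + 3*sqrt(2)*x - 24*sqrt(2)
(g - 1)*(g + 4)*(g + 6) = g^3 + 9*g^2 + 14*g - 24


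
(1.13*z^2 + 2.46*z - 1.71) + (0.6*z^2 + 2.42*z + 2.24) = 1.73*z^2 + 4.88*z + 0.53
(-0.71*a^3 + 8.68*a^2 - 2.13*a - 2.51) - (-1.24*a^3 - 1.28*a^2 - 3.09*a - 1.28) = 0.53*a^3 + 9.96*a^2 + 0.96*a - 1.23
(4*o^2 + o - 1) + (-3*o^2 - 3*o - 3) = o^2 - 2*o - 4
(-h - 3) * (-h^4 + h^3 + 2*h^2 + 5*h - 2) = h^5 + 2*h^4 - 5*h^3 - 11*h^2 - 13*h + 6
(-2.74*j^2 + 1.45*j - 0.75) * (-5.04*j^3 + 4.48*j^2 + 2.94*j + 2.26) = 13.8096*j^5 - 19.5832*j^4 + 2.2204*j^3 - 5.2894*j^2 + 1.072*j - 1.695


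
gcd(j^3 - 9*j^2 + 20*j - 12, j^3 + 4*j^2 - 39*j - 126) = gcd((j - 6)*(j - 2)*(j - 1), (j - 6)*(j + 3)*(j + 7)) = j - 6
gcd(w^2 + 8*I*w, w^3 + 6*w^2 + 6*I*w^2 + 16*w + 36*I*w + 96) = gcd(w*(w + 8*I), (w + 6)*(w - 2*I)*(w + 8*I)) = w + 8*I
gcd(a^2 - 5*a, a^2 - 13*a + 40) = a - 5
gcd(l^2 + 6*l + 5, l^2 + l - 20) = l + 5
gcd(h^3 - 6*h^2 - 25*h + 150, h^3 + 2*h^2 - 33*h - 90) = h^2 - h - 30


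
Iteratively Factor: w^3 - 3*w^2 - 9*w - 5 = (w - 5)*(w^2 + 2*w + 1) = (w - 5)*(w + 1)*(w + 1)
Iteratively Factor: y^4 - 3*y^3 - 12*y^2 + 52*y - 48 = (y - 2)*(y^3 - y^2 - 14*y + 24) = (y - 2)*(y + 4)*(y^2 - 5*y + 6) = (y - 2)^2*(y + 4)*(y - 3)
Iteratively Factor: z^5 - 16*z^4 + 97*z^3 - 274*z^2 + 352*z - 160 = (z - 4)*(z^4 - 12*z^3 + 49*z^2 - 78*z + 40) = (z - 4)*(z - 1)*(z^3 - 11*z^2 + 38*z - 40) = (z - 4)*(z - 2)*(z - 1)*(z^2 - 9*z + 20) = (z - 5)*(z - 4)*(z - 2)*(z - 1)*(z - 4)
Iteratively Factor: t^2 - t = (t)*(t - 1)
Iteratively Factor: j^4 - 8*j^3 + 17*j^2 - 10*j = (j - 2)*(j^3 - 6*j^2 + 5*j) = j*(j - 2)*(j^2 - 6*j + 5) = j*(j - 5)*(j - 2)*(j - 1)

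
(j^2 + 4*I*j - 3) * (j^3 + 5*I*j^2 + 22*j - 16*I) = j^5 + 9*I*j^4 - j^3 + 57*I*j^2 - 2*j + 48*I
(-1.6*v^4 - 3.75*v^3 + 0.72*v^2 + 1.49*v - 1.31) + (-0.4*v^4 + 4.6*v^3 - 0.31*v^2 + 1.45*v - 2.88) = -2.0*v^4 + 0.85*v^3 + 0.41*v^2 + 2.94*v - 4.19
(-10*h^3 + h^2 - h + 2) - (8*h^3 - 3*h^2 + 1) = -18*h^3 + 4*h^2 - h + 1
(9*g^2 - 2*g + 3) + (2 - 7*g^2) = 2*g^2 - 2*g + 5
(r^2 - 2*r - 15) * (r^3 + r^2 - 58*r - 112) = r^5 - r^4 - 75*r^3 - 11*r^2 + 1094*r + 1680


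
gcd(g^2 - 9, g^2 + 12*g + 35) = 1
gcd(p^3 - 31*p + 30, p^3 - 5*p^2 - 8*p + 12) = p - 1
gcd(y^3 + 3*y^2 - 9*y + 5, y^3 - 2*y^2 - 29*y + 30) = y^2 + 4*y - 5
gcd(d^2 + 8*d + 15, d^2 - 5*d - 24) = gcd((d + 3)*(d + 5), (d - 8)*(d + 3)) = d + 3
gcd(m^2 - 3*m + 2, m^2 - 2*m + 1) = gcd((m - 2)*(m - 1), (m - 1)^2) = m - 1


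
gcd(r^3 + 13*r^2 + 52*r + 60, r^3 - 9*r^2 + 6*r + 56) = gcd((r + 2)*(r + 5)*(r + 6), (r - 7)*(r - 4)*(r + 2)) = r + 2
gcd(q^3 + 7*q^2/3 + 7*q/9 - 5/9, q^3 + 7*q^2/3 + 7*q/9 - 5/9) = q^3 + 7*q^2/3 + 7*q/9 - 5/9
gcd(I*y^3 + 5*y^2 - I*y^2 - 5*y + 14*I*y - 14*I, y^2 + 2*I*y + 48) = 1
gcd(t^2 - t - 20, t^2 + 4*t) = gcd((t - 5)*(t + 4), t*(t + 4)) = t + 4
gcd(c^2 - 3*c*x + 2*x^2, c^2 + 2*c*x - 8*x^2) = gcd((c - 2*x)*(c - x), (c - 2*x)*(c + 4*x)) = -c + 2*x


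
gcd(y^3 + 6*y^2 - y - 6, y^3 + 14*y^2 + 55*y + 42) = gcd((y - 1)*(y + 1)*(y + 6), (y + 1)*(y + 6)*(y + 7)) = y^2 + 7*y + 6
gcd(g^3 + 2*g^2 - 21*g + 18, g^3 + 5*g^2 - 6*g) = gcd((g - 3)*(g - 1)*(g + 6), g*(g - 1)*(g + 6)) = g^2 + 5*g - 6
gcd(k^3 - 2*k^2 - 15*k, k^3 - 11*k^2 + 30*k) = k^2 - 5*k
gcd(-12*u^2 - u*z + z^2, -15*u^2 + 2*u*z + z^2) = 1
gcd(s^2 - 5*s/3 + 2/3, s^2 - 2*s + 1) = s - 1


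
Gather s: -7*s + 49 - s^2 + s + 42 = -s^2 - 6*s + 91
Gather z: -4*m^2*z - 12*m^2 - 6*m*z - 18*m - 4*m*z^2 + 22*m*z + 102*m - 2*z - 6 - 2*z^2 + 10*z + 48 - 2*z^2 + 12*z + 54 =-12*m^2 + 84*m + z^2*(-4*m - 4) + z*(-4*m^2 + 16*m + 20) + 96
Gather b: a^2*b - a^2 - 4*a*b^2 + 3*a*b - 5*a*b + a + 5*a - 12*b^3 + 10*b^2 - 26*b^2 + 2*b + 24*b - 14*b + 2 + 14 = -a^2 + 6*a - 12*b^3 + b^2*(-4*a - 16) + b*(a^2 - 2*a + 12) + 16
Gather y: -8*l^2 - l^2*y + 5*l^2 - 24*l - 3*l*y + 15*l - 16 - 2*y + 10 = -3*l^2 - 9*l + y*(-l^2 - 3*l - 2) - 6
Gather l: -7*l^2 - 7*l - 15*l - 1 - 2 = -7*l^2 - 22*l - 3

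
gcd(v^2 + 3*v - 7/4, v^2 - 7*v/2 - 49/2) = v + 7/2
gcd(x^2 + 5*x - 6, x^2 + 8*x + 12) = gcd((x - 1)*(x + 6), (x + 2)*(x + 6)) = x + 6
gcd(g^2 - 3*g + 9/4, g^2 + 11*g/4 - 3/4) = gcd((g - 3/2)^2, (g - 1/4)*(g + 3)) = 1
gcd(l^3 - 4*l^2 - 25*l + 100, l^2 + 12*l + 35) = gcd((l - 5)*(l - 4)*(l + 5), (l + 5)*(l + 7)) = l + 5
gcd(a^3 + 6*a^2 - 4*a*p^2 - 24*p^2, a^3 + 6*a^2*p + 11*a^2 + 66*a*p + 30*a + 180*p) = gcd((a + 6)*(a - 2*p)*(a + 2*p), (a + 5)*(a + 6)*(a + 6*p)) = a + 6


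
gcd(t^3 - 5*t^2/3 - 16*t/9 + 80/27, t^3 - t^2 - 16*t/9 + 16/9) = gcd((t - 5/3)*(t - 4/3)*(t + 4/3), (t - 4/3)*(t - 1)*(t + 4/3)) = t^2 - 16/9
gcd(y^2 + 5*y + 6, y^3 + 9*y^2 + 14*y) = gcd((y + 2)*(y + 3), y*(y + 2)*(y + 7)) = y + 2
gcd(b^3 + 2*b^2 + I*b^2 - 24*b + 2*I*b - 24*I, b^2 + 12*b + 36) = b + 6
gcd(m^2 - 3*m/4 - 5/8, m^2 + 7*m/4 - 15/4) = m - 5/4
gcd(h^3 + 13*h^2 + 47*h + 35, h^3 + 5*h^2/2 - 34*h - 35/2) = h + 7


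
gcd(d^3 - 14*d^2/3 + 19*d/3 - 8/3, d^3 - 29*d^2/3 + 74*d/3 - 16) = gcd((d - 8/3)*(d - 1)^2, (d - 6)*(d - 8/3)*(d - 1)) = d^2 - 11*d/3 + 8/3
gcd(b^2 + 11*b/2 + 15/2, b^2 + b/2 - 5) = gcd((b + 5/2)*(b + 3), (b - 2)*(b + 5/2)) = b + 5/2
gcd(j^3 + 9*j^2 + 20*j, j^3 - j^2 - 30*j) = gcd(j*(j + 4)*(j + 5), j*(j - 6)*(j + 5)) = j^2 + 5*j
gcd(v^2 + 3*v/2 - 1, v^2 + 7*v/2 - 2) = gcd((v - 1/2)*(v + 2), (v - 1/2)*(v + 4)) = v - 1/2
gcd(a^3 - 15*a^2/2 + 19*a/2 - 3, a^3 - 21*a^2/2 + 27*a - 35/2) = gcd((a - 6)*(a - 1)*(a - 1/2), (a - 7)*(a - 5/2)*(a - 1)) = a - 1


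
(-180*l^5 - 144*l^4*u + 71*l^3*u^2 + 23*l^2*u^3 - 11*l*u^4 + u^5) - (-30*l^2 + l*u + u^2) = -180*l^5 - 144*l^4*u + 71*l^3*u^2 + 23*l^2*u^3 + 30*l^2 - 11*l*u^4 - l*u + u^5 - u^2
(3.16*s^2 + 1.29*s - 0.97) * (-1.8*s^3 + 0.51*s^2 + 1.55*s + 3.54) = -5.688*s^5 - 0.7104*s^4 + 7.3019*s^3 + 12.6912*s^2 + 3.0631*s - 3.4338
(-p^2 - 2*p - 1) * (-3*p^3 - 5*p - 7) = 3*p^5 + 6*p^4 + 8*p^3 + 17*p^2 + 19*p + 7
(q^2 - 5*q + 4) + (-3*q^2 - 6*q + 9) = -2*q^2 - 11*q + 13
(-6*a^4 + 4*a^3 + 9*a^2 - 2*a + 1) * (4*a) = -24*a^5 + 16*a^4 + 36*a^3 - 8*a^2 + 4*a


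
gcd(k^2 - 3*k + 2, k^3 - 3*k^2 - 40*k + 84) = k - 2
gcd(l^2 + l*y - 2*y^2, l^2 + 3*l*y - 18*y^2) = 1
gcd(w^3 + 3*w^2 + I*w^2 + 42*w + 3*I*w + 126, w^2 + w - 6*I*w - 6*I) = w - 6*I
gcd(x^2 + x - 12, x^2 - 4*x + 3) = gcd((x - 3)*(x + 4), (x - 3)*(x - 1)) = x - 3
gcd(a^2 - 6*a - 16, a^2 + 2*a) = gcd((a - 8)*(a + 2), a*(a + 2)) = a + 2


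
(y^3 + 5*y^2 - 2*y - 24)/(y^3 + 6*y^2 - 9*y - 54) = (y^2 + 2*y - 8)/(y^2 + 3*y - 18)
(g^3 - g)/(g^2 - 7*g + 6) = g*(g + 1)/(g - 6)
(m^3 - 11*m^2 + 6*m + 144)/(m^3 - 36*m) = (m^2 - 5*m - 24)/(m*(m + 6))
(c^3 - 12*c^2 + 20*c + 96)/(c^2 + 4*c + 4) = (c^2 - 14*c + 48)/(c + 2)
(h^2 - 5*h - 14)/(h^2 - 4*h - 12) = (h - 7)/(h - 6)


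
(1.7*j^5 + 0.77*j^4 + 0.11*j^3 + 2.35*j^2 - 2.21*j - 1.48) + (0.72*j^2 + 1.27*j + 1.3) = 1.7*j^5 + 0.77*j^4 + 0.11*j^3 + 3.07*j^2 - 0.94*j - 0.18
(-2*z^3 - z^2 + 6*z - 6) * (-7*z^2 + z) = 14*z^5 + 5*z^4 - 43*z^3 + 48*z^2 - 6*z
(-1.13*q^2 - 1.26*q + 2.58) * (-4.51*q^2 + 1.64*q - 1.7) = 5.0963*q^4 + 3.8294*q^3 - 11.7812*q^2 + 6.3732*q - 4.386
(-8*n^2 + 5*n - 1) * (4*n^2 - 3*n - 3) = -32*n^4 + 44*n^3 + 5*n^2 - 12*n + 3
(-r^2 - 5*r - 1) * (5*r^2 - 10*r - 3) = -5*r^4 - 15*r^3 + 48*r^2 + 25*r + 3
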